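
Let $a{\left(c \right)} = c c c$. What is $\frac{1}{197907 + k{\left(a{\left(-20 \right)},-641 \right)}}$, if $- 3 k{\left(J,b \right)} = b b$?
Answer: $\frac{3}{182840} \approx 1.6408 \cdot 10^{-5}$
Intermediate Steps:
$a{\left(c \right)} = c^{3}$ ($a{\left(c \right)} = c^{2} c = c^{3}$)
$k{\left(J,b \right)} = - \frac{b^{2}}{3}$ ($k{\left(J,b \right)} = - \frac{b b}{3} = - \frac{b^{2}}{3}$)
$\frac{1}{197907 + k{\left(a{\left(-20 \right)},-641 \right)}} = \frac{1}{197907 - \frac{\left(-641\right)^{2}}{3}} = \frac{1}{197907 - \frac{410881}{3}} = \frac{1}{\frac{182840}{3}} = \frac{3}{182840}$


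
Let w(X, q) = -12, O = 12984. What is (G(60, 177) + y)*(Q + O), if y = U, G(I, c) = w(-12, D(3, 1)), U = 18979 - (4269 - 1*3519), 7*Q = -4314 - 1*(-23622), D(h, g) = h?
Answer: 2007440532/7 ≈ 2.8678e+8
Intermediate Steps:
Q = 19308/7 (Q = (-4314 - 1*(-23622))/7 = (-4314 + 23622)/7 = (⅐)*19308 = 19308/7 ≈ 2758.3)
U = 18229 (U = 18979 - (4269 - 3519) = 18979 - 1*750 = 18979 - 750 = 18229)
G(I, c) = -12
y = 18229
(G(60, 177) + y)*(Q + O) = (-12 + 18229)*(19308/7 + 12984) = 18217*(110196/7) = 2007440532/7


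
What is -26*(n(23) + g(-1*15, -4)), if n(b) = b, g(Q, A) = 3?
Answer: -676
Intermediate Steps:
-26*(n(23) + g(-1*15, -4)) = -26*(23 + 3) = -26*26 = -676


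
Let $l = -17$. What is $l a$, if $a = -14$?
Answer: $238$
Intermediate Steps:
$l a = \left(-17\right) \left(-14\right) = 238$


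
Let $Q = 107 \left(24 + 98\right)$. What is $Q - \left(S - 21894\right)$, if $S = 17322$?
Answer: $17626$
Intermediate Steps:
$Q = 13054$ ($Q = 107 \cdot 122 = 13054$)
$Q - \left(S - 21894\right) = 13054 - \left(17322 - 21894\right) = 13054 - -4572 = 13054 + 4572 = 17626$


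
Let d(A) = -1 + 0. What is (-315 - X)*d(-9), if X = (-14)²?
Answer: 511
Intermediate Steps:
d(A) = -1
X = 196
(-315 - X)*d(-9) = (-315 - 1*196)*(-1) = (-315 - 196)*(-1) = -511*(-1) = 511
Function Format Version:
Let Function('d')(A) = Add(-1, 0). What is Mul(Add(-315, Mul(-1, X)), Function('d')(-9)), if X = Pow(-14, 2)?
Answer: 511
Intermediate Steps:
Function('d')(A) = -1
X = 196
Mul(Add(-315, Mul(-1, X)), Function('d')(-9)) = Mul(Add(-315, Mul(-1, 196)), -1) = Mul(Add(-315, -196), -1) = Mul(-511, -1) = 511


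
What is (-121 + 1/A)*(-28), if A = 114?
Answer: 193102/57 ≈ 3387.8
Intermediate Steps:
(-121 + 1/A)*(-28) = (-121 + 1/114)*(-28) = -13793/114*(-28) = 193102/57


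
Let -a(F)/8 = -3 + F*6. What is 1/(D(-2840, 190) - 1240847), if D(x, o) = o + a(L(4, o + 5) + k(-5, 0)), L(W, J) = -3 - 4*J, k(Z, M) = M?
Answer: -1/1203049 ≈ -8.3122e-7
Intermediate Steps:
a(F) = 24 - 48*F (a(F) = -8*(-3 + F*6) = -8*(-3 + 6*F) = 24 - 48*F)
D(x, o) = 1128 + 193*o (D(x, o) = o + (24 - 48*((-3 - 4*(o + 5)) + 0)) = o + (24 - 48*((-3 - 4*(5 + o)) + 0)) = o + (24 - 48*((-3 + (-20 - 4*o)) + 0)) = o + (24 - 48*((-23 - 4*o) + 0)) = o + (24 - 48*(-23 - 4*o)) = o + (24 + (1104 + 192*o)) = o + (1128 + 192*o) = 1128 + 193*o)
1/(D(-2840, 190) - 1240847) = 1/((1128 + 193*190) - 1240847) = 1/((1128 + 36670) - 1240847) = 1/(37798 - 1240847) = 1/(-1203049) = -1/1203049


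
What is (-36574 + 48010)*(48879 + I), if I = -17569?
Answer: 358061160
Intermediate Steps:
(-36574 + 48010)*(48879 + I) = (-36574 + 48010)*(48879 - 17569) = 11436*31310 = 358061160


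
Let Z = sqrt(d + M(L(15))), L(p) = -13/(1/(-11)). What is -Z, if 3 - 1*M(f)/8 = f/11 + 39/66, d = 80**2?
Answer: -2*sqrt(191037)/11 ≈ -79.469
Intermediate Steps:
L(p) = 143 (L(p) = -13/(-1/11) = -13*(-11) = 143)
d = 6400
M(f) = 212/11 - 8*f/11 (M(f) = 24 - 8*(f/11 + 39/66) = 24 - 8*(f*(1/11) + 39*(1/66)) = 24 - 8*(f/11 + 13/22) = 24 - 8*(13/22 + f/11) = 24 + (-52/11 - 8*f/11) = 212/11 - 8*f/11)
Z = 2*sqrt(191037)/11 (Z = sqrt(6400 + (212/11 - 8/11*143)) = sqrt(6400 + (212/11 - 104)) = sqrt(6400 - 932/11) = sqrt(69468/11) = 2*sqrt(191037)/11 ≈ 79.469)
-Z = -2*sqrt(191037)/11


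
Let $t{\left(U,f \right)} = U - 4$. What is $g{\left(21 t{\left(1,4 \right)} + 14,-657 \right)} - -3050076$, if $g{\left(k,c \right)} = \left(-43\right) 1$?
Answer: $3050033$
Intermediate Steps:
$t{\left(U,f \right)} = -4 + U$ ($t{\left(U,f \right)} = U - 4 = -4 + U$)
$g{\left(k,c \right)} = -43$
$g{\left(21 t{\left(1,4 \right)} + 14,-657 \right)} - -3050076 = -43 - -3050076 = -43 + 3050076 = 3050033$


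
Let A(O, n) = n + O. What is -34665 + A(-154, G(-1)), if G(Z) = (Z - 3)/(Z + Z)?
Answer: -34817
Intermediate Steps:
G(Z) = (-3 + Z)/(2*Z) (G(Z) = (-3 + Z)/((2*Z)) = (-3 + Z)*(1/(2*Z)) = (-3 + Z)/(2*Z))
A(O, n) = O + n
-34665 + A(-154, G(-1)) = -34665 + (-154 + (1/2)*(-3 - 1)/(-1)) = -34665 + (-154 + (1/2)*(-1)*(-4)) = -34665 + (-154 + 2) = -34665 - 152 = -34817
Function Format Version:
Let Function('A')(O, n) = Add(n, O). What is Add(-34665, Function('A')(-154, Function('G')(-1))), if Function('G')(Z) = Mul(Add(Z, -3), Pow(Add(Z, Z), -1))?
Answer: -34817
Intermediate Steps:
Function('G')(Z) = Mul(Rational(1, 2), Pow(Z, -1), Add(-3, Z)) (Function('G')(Z) = Mul(Add(-3, Z), Pow(Mul(2, Z), -1)) = Mul(Add(-3, Z), Mul(Rational(1, 2), Pow(Z, -1))) = Mul(Rational(1, 2), Pow(Z, -1), Add(-3, Z)))
Function('A')(O, n) = Add(O, n)
Add(-34665, Function('A')(-154, Function('G')(-1))) = Add(-34665, Add(-154, Mul(Rational(1, 2), Pow(-1, -1), Add(-3, -1)))) = Add(-34665, Add(-154, Mul(Rational(1, 2), -1, -4))) = Add(-34665, Add(-154, 2)) = Add(-34665, -152) = -34817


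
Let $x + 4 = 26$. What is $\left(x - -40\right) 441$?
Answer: $27342$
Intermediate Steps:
$x = 22$ ($x = -4 + 26 = 22$)
$\left(x - -40\right) 441 = \left(22 - -40\right) 441 = \left(22 + 40\right) 441 = 62 \cdot 441 = 27342$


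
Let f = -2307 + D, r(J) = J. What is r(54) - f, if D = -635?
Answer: 2996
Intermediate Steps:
f = -2942 (f = -2307 - 635 = -2942)
r(54) - f = 54 - 1*(-2942) = 54 + 2942 = 2996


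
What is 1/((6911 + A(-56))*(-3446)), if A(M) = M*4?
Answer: -1/23043402 ≈ -4.3396e-8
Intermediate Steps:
A(M) = 4*M
1/((6911 + A(-56))*(-3446)) = 1/((6911 + 4*(-56))*(-3446)) = -1/3446/(6911 - 224) = -1/3446/6687 = (1/6687)*(-1/3446) = -1/23043402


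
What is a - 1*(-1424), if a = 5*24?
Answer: 1544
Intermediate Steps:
a = 120
a - 1*(-1424) = 120 - 1*(-1424) = 120 + 1424 = 1544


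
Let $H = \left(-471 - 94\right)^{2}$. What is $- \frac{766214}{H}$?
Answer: $- \frac{766214}{319225} \approx -2.4002$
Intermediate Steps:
$H = 319225$ ($H = \left(-565\right)^{2} = 319225$)
$- \frac{766214}{H} = - \frac{766214}{319225}$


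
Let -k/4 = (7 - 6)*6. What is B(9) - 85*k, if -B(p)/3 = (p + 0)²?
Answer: 1797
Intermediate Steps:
B(p) = -3*p² (B(p) = -3*(p + 0)² = -3*p²)
k = -24 (k = -4*(7 - 6)*6 = -4*6 = -24)
B(9) - 85*k = -3*9² - 85*(-24) = -3*81 + 2040 = -243 + 2040 = 1797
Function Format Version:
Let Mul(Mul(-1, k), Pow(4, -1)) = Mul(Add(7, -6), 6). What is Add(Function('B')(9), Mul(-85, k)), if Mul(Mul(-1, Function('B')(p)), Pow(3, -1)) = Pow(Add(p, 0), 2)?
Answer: 1797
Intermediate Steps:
Function('B')(p) = Mul(-3, Pow(p, 2)) (Function('B')(p) = Mul(-3, Pow(Add(p, 0), 2)) = Mul(-3, Pow(p, 2)))
k = -24 (k = Mul(-4, Mul(Add(7, -6), 6)) = Mul(-4, Mul(1, 6)) = Mul(-4, 6) = -24)
Add(Function('B')(9), Mul(-85, k)) = Add(Mul(-3, Pow(9, 2)), Mul(-85, -24)) = Add(Mul(-3, 81), 2040) = Add(-243, 2040) = 1797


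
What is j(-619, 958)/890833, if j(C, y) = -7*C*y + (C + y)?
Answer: 4151353/890833 ≈ 4.6601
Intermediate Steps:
j(C, y) = C + y - 7*C*y (j(C, y) = -7*C*y + (C + y) = C + y - 7*C*y)
j(-619, 958)/890833 = (-619 + 958 - 7*(-619)*958)/890833 = (-619 + 958 + 4151014)*(1/890833) = 4151353*(1/890833) = 4151353/890833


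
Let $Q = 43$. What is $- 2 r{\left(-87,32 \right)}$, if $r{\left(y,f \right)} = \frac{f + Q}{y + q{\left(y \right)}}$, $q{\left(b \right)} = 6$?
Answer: $\frac{50}{27} \approx 1.8519$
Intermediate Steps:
$r{\left(y,f \right)} = \frac{43 + f}{6 + y}$ ($r{\left(y,f \right)} = \frac{f + 43}{y + 6} = \frac{43 + f}{6 + y}$)
$- 2 r{\left(-87,32 \right)} = - 2 \frac{43 + 32}{6 - 87} = - 2 \frac{1}{-81} \cdot 75 = - 2 \left(\left(- \frac{1}{81}\right) 75\right) = \left(-2\right) \left(- \frac{25}{27}\right) = \frac{50}{27}$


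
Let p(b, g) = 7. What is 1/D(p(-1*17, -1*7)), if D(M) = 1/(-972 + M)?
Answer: -965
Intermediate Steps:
1/D(p(-1*17, -1*7)) = 1/(1/(-972 + 7)) = 1/(1/(-965)) = 1/(-1/965) = -965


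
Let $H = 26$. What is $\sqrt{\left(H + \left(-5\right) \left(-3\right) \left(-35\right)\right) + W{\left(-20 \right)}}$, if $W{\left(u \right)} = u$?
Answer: $i \sqrt{519} \approx 22.782 i$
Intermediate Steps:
$\sqrt{\left(H + \left(-5\right) \left(-3\right) \left(-35\right)\right) + W{\left(-20 \right)}} = \sqrt{\left(26 + \left(-5\right) \left(-3\right) \left(-35\right)\right) - 20} = \sqrt{\left(26 + 15 \left(-35\right)\right) - 20} = \sqrt{\left(26 - 525\right) - 20} = \sqrt{-499 - 20} = \sqrt{-519} = i \sqrt{519}$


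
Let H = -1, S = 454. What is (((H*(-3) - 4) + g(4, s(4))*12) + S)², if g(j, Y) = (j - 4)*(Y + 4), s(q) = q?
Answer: 205209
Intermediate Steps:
g(j, Y) = (-4 + j)*(4 + Y)
(((H*(-3) - 4) + g(4, s(4))*12) + S)² = (((-1*(-3) - 4) + (-16 - 4*4 + 4*4 + 4*4)*12) + 454)² = (((3 - 4) + (-16 - 16 + 16 + 16)*12) + 454)² = ((-1 + 0*12) + 454)² = ((-1 + 0) + 454)² = (-1 + 454)² = 453² = 205209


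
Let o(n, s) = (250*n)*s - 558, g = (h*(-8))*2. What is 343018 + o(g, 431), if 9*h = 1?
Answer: 1358140/9 ≈ 1.5090e+5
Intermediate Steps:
h = ⅑ (h = (⅑)*1 = ⅑ ≈ 0.11111)
g = -16/9 (g = ((⅑)*(-8))*2 = -8/9*2 = -16/9 ≈ -1.7778)
o(n, s) = -558 + 250*n*s (o(n, s) = 250*n*s - 558 = -558 + 250*n*s)
343018 + o(g, 431) = 343018 + (-558 + 250*(-16/9)*431) = 343018 + (-558 - 1724000/9) = 343018 - 1729022/9 = 1358140/9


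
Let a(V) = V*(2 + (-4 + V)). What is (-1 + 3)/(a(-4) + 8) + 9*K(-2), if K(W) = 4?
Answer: 577/16 ≈ 36.063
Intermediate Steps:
a(V) = V*(-2 + V)
(-1 + 3)/(a(-4) + 8) + 9*K(-2) = (-1 + 3)/(-4*(-2 - 4) + 8) + 9*4 = 2/(-4*(-6) + 8) + 36 = 2/(24 + 8) + 36 = 2/32 + 36 = 2*(1/32) + 36 = 1/16 + 36 = 577/16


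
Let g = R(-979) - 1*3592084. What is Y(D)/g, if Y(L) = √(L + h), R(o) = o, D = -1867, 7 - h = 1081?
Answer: -I*√2941/3593063 ≈ -1.5093e-5*I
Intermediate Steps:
h = -1074 (h = 7 - 1*1081 = 7 - 1081 = -1074)
g = -3593063 (g = -979 - 1*3592084 = -979 - 3592084 = -3593063)
Y(L) = √(-1074 + L) (Y(L) = √(L - 1074) = √(-1074 + L))
Y(D)/g = √(-1074 - 1867)/(-3593063) = √(-2941)*(-1/3593063) = (I*√2941)*(-1/3593063) = -I*√2941/3593063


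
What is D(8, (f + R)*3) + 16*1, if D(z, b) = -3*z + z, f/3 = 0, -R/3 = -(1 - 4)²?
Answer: 0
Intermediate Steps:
R = 27 (R = -(-3)*(1 - 4)² = -(-3)*(-3)² = -(-3)*9 = -3*(-9) = 27)
f = 0 (f = 3*0 = 0)
D(z, b) = -2*z
D(8, (f + R)*3) + 16*1 = -2*8 + 16*1 = -16 + 16 = 0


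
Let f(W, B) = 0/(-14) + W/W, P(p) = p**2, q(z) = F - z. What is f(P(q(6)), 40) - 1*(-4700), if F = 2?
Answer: 4701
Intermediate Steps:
q(z) = 2 - z
f(W, B) = 1 (f(W, B) = 0*(-1/14) + 1 = 0 + 1 = 1)
f(P(q(6)), 40) - 1*(-4700) = 1 - 1*(-4700) = 1 + 4700 = 4701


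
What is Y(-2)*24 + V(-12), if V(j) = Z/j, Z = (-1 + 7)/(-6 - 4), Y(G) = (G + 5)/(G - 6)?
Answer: -179/20 ≈ -8.9500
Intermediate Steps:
Y(G) = (5 + G)/(-6 + G)
Z = -⅗ (Z = 6/(-10) = 6*(-⅒) = -⅗ ≈ -0.60000)
V(j) = -3/(5*j)
Y(-2)*24 + V(-12) = ((5 - 2)/(-6 - 2))*24 - ⅗/(-12) = (3/(-8))*24 - ⅗*(-1/12) = -⅛*3*24 + 1/20 = -3/8*24 + 1/20 = -9 + 1/20 = -179/20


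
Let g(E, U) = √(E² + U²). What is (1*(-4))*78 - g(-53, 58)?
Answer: -312 - √6173 ≈ -390.57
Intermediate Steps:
(1*(-4))*78 - g(-53, 58) = (1*(-4))*78 - √((-53)² + 58²) = -4*78 - √(2809 + 3364) = -312 - √6173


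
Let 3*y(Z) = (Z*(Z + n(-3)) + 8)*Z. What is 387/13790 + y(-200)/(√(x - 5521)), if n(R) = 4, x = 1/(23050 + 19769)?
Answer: 387/13790 + 3920800*I*√10122569944662/354605547 ≈ 0.028064 + 35178.0*I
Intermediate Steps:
x = 1/42819 ≈ 2.3354e-5
y(Z) = Z*(8 + Z*(4 + Z))/3 (y(Z) = ((Z*(Z + 4) + 8)*Z)/3 = ((Z*(4 + Z) + 8)*Z)/3 = ((8 + Z*(4 + Z))*Z)/3 = (Z*(8 + Z*(4 + Z)))/3 = Z*(8 + Z*(4 + Z))/3)
387/13790 + y(-200)/(√(x - 5521)) = 387/13790 + ((⅓)*(-200)*(8 + (-200)² + 4*(-200)))/(√(1/42819 - 5521)) = 387*(1/13790) + ((⅓)*(-200)*(8 + 40000 - 800))/(√(-236403698/42819)) = 387/13790 + ((⅓)*(-200)*39208)/((I*√10122569944662/42819)) = 387/13790 - (-3920800)*I*√10122569944662/354605547 = 387/13790 + 3920800*I*√10122569944662/354605547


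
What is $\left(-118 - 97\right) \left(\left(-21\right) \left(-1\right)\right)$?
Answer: $-4515$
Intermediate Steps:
$\left(-118 - 97\right) \left(\left(-21\right) \left(-1\right)\right) = \left(-215\right) 21 = -4515$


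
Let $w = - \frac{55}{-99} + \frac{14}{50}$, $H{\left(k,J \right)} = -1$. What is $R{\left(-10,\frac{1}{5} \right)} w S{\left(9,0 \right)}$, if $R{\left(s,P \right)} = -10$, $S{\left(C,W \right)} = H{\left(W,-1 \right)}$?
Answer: $\frac{376}{45} \approx 8.3556$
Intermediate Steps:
$S{\left(C,W \right)} = -1$
$w = \frac{188}{225}$ ($w = \left(-55\right) \left(- \frac{1}{99}\right) + 14 \cdot \frac{1}{50} = \frac{5}{9} + \frac{7}{25} = \frac{188}{225} \approx 0.83556$)
$R{\left(-10,\frac{1}{5} \right)} w S{\left(9,0 \right)} = \left(-10\right) \frac{188}{225} \left(-1\right) = \left(- \frac{376}{45}\right) \left(-1\right) = \frac{376}{45}$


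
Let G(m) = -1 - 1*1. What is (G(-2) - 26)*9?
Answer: -252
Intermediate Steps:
G(m) = -2 (G(m) = -1 - 1 = -2)
(G(-2) - 26)*9 = (-2 - 26)*9 = -28*9 = -252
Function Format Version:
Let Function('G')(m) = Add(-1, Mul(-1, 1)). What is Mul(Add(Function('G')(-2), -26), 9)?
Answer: -252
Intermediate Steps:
Function('G')(m) = -2 (Function('G')(m) = Add(-1, -1) = -2)
Mul(Add(Function('G')(-2), -26), 9) = Mul(Add(-2, -26), 9) = Mul(-28, 9) = -252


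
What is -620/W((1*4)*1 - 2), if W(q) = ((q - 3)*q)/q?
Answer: 620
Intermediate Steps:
W(q) = -3 + q (W(q) = ((-3 + q)*q)/q = (q*(-3 + q))/q = -3 + q)
-620/W((1*4)*1 - 2) = -620/(-3 + ((1*4)*1 - 2)) = -620/(-3 + (4*1 - 2)) = -620/(-3 + (4 - 2)) = -620/(-3 + 2) = -620/(-1) = -620*(-1) = 620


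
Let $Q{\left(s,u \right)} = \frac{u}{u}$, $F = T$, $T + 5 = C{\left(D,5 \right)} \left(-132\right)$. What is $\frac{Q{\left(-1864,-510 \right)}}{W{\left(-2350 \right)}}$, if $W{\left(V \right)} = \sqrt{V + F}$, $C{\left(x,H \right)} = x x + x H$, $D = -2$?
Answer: $- \frac{i \sqrt{1563}}{1563} \approx - 0.025294 i$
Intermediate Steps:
$C{\left(x,H \right)} = x^{2} + H x$
$T = 787$ ($T = -5 + - 2 \left(5 - 2\right) \left(-132\right) = -5 + \left(-2\right) 3 \left(-132\right) = -5 - -792 = -5 + 792 = 787$)
$F = 787$
$Q{\left(s,u \right)} = 1$
$W{\left(V \right)} = \sqrt{787 + V}$ ($W{\left(V \right)} = \sqrt{V + 787} = \sqrt{787 + V}$)
$\frac{Q{\left(-1864,-510 \right)}}{W{\left(-2350 \right)}} = 1 \frac{1}{\sqrt{787 - 2350}} = 1 \frac{1}{\sqrt{-1563}} = 1 \frac{1}{i \sqrt{1563}} = 1 \left(- \frac{i \sqrt{1563}}{1563}\right) = - \frac{i \sqrt{1563}}{1563}$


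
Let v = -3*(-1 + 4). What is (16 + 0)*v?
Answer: -144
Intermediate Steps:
v = -9 (v = -3*3 = -9)
(16 + 0)*v = (16 + 0)*(-9) = 16*(-9) = -144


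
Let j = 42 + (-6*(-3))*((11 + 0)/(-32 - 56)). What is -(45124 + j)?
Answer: -180655/4 ≈ -45164.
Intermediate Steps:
j = 159/4 (j = 42 + 18*(11/(-88)) = 42 + 18*(11*(-1/88)) = 42 + 18*(-⅛) = 42 - 9/4 = 159/4 ≈ 39.750)
-(45124 + j) = -(45124 + 159/4) = -1*180655/4 = -180655/4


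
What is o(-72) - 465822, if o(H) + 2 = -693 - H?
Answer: -466445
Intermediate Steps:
o(H) = -695 - H (o(H) = -2 + (-693 - H) = -695 - H)
o(-72) - 465822 = (-695 - 1*(-72)) - 465822 = (-695 + 72) - 465822 = -623 - 465822 = -466445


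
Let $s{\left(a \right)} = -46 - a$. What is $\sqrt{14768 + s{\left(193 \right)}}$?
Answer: $\sqrt{14529} \approx 120.54$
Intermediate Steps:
$\sqrt{14768 + s{\left(193 \right)}} = \sqrt{14768 - 239} = \sqrt{14529}$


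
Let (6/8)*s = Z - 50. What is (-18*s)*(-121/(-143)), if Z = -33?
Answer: 21912/13 ≈ 1685.5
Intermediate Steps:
s = -332/3 (s = 4*(-33 - 50)/3 = (4/3)*(-83) = -332/3 ≈ -110.67)
(-18*s)*(-121/(-143)) = (-18*(-332/3))*(-121/(-143)) = 1992*(-121*(-1/143)) = 1992*(11/13) = 21912/13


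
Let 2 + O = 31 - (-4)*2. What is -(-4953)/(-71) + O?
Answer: -2326/71 ≈ -32.761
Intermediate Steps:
O = 37 (O = -2 + (31 - (-4)*2) = -2 + (31 - 1*(-8)) = -2 + (31 + 8) = -2 + 39 = 37)
-(-4953)/(-71) + O = -(-4953)/(-71) + 37 = -(-4953)*(-1)/71 + 37 = -39*127/71 + 37 = -4953/71 + 37 = -2326/71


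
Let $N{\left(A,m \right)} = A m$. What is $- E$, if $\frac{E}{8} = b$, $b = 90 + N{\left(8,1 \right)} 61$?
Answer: $-4624$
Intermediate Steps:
$b = 578$ ($b = 90 + 8 \cdot 1 \cdot 61 = 90 + 8 \cdot 61 = 90 + 488 = 578$)
$E = 4624$ ($E = 8 \cdot 578 = 4624$)
$- E = \left(-1\right) 4624 = -4624$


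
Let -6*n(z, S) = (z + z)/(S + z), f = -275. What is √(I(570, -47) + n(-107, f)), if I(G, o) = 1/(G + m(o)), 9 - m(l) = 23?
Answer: I*√2323541931/159294 ≈ 0.3026*I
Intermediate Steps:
m(l) = -14 (m(l) = 9 - 1*23 = 9 - 23 = -14)
n(z, S) = -z/(3*(S + z)) (n(z, S) = -(z + z)/(6*(S + z)) = -2*z/(6*(S + z)) = -z/(3*(S + z)))
I(G, o) = 1/(-14 + G) (I(G, o) = 1/(G - 14) = 1/(-14 + G))
√(I(570, -47) + n(-107, f)) = √(1/(-14 + 570) - 1*(-107)/(3*(-275) + 3*(-107))) = √(1/556 - 1*(-107)/(-825 - 321)) = √(1/556 - 1*(-107)/(-1146)) = √(1/556 - 1*(-107)*(-1/1146)) = √(1/556 - 107/1146) = √(-29173/318588) = I*√2323541931/159294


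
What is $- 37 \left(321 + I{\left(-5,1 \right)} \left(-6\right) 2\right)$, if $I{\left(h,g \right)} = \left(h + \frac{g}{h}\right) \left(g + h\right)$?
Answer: $- \frac{13209}{5} \approx -2641.8$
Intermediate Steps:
$I{\left(h,g \right)} = \left(g + h\right) \left(h + \frac{g}{h}\right)$
$- 37 \left(321 + I{\left(-5,1 \right)} \left(-6\right) 2\right) = - 37 \left(321 + \left(1 + \left(-5\right)^{2} + 1 \left(-5\right) + \frac{1^{2}}{-5}\right) \left(-6\right) 2\right) = - 37 \left(321 + \left(1 + 25 - 5 + 1 \left(- \frac{1}{5}\right)\right) \left(-6\right) 2\right) = - 37 \left(321 + \left(1 + 25 - 5 - \frac{1}{5}\right) \left(-6\right) 2\right) = - 37 \left(321 + \frac{104}{5} \left(-6\right) 2\right) = - 37 \left(321 - \frac{1248}{5}\right) = \left(-37\right) \frac{357}{5} = - \frac{13209}{5}$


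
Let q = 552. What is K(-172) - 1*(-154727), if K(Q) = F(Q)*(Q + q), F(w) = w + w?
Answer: 24007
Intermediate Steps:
F(w) = 2*w
K(Q) = 2*Q*(552 + Q) (K(Q) = (2*Q)*(Q + 552) = (2*Q)*(552 + Q) = 2*Q*(552 + Q))
K(-172) - 1*(-154727) = 2*(-172)*(552 - 172) - 1*(-154727) = 2*(-172)*380 + 154727 = -130720 + 154727 = 24007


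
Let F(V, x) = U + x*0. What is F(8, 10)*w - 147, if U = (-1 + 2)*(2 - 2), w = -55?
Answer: -147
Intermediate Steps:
U = 0 (U = 1*0 = 0)
F(V, x) = 0 (F(V, x) = 0 + x*0 = 0 + 0 = 0)
F(8, 10)*w - 147 = 0*(-55) - 147 = 0 - 147 = -147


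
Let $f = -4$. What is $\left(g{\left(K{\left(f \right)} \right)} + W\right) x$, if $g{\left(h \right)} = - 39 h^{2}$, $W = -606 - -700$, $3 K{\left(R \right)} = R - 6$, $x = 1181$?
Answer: $- \frac{1202258}{3} \approx -4.0075 \cdot 10^{5}$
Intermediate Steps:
$K{\left(R \right)} = -2 + \frac{R}{3}$ ($K{\left(R \right)} = \frac{R - 6}{3} = \frac{-6 + R}{3} = -2 + \frac{R}{3}$)
$W = 94$ ($W = -606 + 700 = 94$)
$\left(g{\left(K{\left(f \right)} \right)} + W\right) x = \left(- 39 \left(-2 + \frac{1}{3} \left(-4\right)\right)^{2} + 94\right) 1181 = \left(- 39 \left(-2 - \frac{4}{3}\right)^{2} + 94\right) 1181 = \left(- 39 \left(- \frac{10}{3}\right)^{2} + 94\right) 1181 = \left(\left(-39\right) \frac{100}{9} + 94\right) 1181 = \left(- \frac{1300}{3} + 94\right) 1181 = \left(- \frac{1018}{3}\right) 1181 = - \frac{1202258}{3}$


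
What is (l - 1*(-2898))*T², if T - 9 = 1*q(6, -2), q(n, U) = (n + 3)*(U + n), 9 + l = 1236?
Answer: 8353125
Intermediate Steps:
l = 1227 (l = -9 + 1236 = 1227)
q(n, U) = (3 + n)*(U + n)
T = 45 (T = 9 + 1*(6² + 3*(-2) + 3*6 - 2*6) = 9 + 1*(36 - 6 + 18 - 12) = 9 + 1*36 = 9 + 36 = 45)
(l - 1*(-2898))*T² = (1227 - 1*(-2898))*45² = (1227 + 2898)*2025 = 4125*2025 = 8353125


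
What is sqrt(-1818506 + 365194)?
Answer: 16*I*sqrt(5677) ≈ 1205.5*I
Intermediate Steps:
sqrt(-1818506 + 365194) = sqrt(-1453312) = 16*I*sqrt(5677)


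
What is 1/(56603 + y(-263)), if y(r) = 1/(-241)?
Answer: 241/13641322 ≈ 1.7667e-5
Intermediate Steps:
y(r) = -1/241
1/(56603 + y(-263)) = 1/(56603 - 1/241) = 1/(13641322/241) = 241/13641322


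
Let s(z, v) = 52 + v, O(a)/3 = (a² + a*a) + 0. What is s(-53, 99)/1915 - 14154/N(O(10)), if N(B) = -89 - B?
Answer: 27208949/1319435 ≈ 20.622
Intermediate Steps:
O(a) = 6*a² (O(a) = 3*((a² + a*a) + 0) = 3*((a² + a²) + 0) = 3*(2*a² + 0) = 3*(2*a²) = 6*a²)
s(-53, 99)/1915 - 14154/N(O(10)) = (52 + 99)/1915 - 14154/(-89 - 6*10²) = 151*(1/1915) - 14154/(-89 - 6*100) = 151/1915 - 14154/(-89 - 1*600) = 151/1915 - 14154/(-89 - 600) = 151/1915 - 14154/(-689) = 151/1915 - 14154*(-1/689) = 151/1915 + 14154/689 = 27208949/1319435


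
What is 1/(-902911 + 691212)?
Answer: -1/211699 ≈ -4.7237e-6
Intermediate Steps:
1/(-902911 + 691212) = 1/(-211699) = -1/211699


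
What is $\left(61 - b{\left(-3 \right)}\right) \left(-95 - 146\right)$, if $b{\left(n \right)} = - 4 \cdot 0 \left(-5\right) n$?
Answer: $-14701$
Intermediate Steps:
$b{\left(n \right)} = 0$ ($b{\left(n \right)} = \left(-4\right) 0 n = 0 n = 0$)
$\left(61 - b{\left(-3 \right)}\right) \left(-95 - 146\right) = \left(61 - 0\right) \left(-95 - 146\right) = \left(61 + 0\right) \left(-241\right) = 61 \left(-241\right) = -14701$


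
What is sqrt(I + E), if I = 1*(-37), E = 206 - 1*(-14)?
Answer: sqrt(183) ≈ 13.528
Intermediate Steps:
E = 220 (E = 206 + 14 = 220)
I = -37
sqrt(I + E) = sqrt(-37 + 220) = sqrt(183)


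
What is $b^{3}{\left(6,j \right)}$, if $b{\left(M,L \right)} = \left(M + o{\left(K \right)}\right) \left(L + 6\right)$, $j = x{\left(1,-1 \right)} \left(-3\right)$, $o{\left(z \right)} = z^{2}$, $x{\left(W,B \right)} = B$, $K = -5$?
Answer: $21717639$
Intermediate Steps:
$j = 3$ ($j = \left(-1\right) \left(-3\right) = 3$)
$b{\left(M,L \right)} = \left(6 + L\right) \left(25 + M\right)$ ($b{\left(M,L \right)} = \left(M + \left(-5\right)^{2}\right) \left(L + 6\right) = \left(M + 25\right) \left(6 + L\right) = \left(25 + M\right) \left(6 + L\right) = \left(6 + L\right) \left(25 + M\right)$)
$b^{3}{\left(6,j \right)} = \left(150 + 6 \cdot 6 + 25 \cdot 3 + 3 \cdot 6\right)^{3} = \left(150 + 36 + 75 + 18\right)^{3} = 279^{3} = 21717639$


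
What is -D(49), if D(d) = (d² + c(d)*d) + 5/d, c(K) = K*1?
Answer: -235303/49 ≈ -4802.1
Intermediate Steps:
c(K) = K
D(d) = 2*d² + 5/d (D(d) = (d² + d*d) + 5/d = (d² + d²) + 5/d = 2*d² + 5/d)
-D(49) = -(5 + 2*49³)/49 = -(5 + 2*117649)/49 = -(5 + 235298)/49 = -235303/49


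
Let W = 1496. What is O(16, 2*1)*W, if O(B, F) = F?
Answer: 2992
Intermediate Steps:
O(16, 2*1)*W = (2*1)*1496 = 2*1496 = 2992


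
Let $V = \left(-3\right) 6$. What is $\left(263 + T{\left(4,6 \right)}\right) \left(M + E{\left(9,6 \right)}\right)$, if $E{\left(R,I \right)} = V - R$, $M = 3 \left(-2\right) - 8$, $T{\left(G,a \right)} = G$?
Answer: $-10947$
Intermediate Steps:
$V = -18$
$M = -14$ ($M = -6 - 8 = -14$)
$E{\left(R,I \right)} = -18 - R$
$\left(263 + T{\left(4,6 \right)}\right) \left(M + E{\left(9,6 \right)}\right) = \left(263 + 4\right) \left(-14 - 27\right) = 267 \left(-14 - 27\right) = 267 \left(-41\right) = -10947$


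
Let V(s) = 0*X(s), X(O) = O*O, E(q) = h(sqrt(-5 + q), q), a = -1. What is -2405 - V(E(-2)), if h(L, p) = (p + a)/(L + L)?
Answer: -2405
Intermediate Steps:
h(L, p) = (-1 + p)/(2*L) (h(L, p) = (p - 1)/(L + L) = (-1 + p)/((2*L)) = (-1 + p)*(1/(2*L)) = (-1 + p)/(2*L))
E(q) = (-1 + q)/(2*sqrt(-5 + q)) (E(q) = (-1 + q)/(2*(sqrt(-5 + q))) = (-1 + q)/(2*sqrt(-5 + q)))
X(O) = O**2
V(s) = 0 (V(s) = 0*s**2 = 0)
-2405 - V(E(-2)) = -2405 - 1*0 = -2405 + 0 = -2405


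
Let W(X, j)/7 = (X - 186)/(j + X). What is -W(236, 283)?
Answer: -350/519 ≈ -0.67437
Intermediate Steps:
W(X, j) = 7*(-186 + X)/(X + j) (W(X, j) = 7*((X - 186)/(j + X)) = 7*((-186 + X)/(X + j)) = 7*(-186 + X)/(X + j))
-W(236, 283) = -7*(-186 + 236)/(236 + 283) = -7*50/519 = -1*350/519 = -350/519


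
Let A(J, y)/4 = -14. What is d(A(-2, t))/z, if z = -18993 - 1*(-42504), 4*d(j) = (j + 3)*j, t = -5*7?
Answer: 742/23511 ≈ 0.031560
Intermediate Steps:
t = -35
A(J, y) = -56 (A(J, y) = 4*(-14) = -56)
d(j) = j*(3 + j)/4 (d(j) = ((j + 3)*j)/4 = ((3 + j)*j)/4 = (j*(3 + j))/4 = j*(3 + j)/4)
z = 23511 (z = -18993 + 42504 = 23511)
d(A(-2, t))/z = ((1/4)*(-56)*(3 - 56))/23511 = ((1/4)*(-56)*(-53))*(1/23511) = 742*(1/23511) = 742/23511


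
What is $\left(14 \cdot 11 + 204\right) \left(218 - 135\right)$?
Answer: $29714$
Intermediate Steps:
$\left(14 \cdot 11 + 204\right) \left(218 - 135\right) = \left(154 + 204\right) 83 = 358 \cdot 83 = 29714$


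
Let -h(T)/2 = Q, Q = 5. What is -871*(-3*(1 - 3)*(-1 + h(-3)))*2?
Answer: 114972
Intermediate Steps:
h(T) = -10 (h(T) = -2*5 = -10)
-871*(-3*(1 - 3)*(-1 + h(-3)))*2 = -871*(-3*(1 - 3)*(-1 - 10))*2 = -871*(-(-6)*(-11))*2 = -871*(-3*22)*2 = -(-57486)*2 = -871*(-132) = 114972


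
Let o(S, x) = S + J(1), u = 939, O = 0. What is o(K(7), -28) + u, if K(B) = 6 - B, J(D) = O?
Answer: 938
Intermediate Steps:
J(D) = 0
o(S, x) = S (o(S, x) = S + 0 = S)
o(K(7), -28) + u = (6 - 1*7) + 939 = (6 - 7) + 939 = -1 + 939 = 938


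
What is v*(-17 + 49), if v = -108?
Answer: -3456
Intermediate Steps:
v*(-17 + 49) = -108*(-17 + 49) = -108*32 = -3456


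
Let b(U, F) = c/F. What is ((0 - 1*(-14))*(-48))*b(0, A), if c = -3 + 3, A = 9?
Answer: 0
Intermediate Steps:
c = 0
b(U, F) = 0 (b(U, F) = 0/F = 0)
((0 - 1*(-14))*(-48))*b(0, A) = ((0 - 1*(-14))*(-48))*0 = ((0 + 14)*(-48))*0 = (14*(-48))*0 = -672*0 = 0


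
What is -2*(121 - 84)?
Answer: -74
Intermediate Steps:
-2*(121 - 84) = -2*37 = -74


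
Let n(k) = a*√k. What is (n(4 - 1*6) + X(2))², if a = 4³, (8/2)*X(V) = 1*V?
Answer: -32767/4 + 64*I*√2 ≈ -8191.8 + 90.51*I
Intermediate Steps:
X(V) = V/4 (X(V) = (1*V)/4 = V/4)
a = 64
n(k) = 64*√k
(n(4 - 1*6) + X(2))² = (64*√(4 - 1*6) + (¼)*2)² = (64*√(4 - 6) + ½)² = (64*√(-2) + ½)² = (64*(I*√2) + ½)² = (64*I*√2 + ½)² = (½ + 64*I*√2)²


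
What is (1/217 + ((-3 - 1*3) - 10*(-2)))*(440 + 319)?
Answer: 2306601/217 ≈ 10630.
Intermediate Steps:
(1/217 + ((-3 - 1*3) - 10*(-2)))*(440 + 319) = (1/217 + ((-3 - 3) + 20))*759 = (1/217 + (-6 + 20))*759 = (1/217 + 14)*759 = (3039/217)*759 = 2306601/217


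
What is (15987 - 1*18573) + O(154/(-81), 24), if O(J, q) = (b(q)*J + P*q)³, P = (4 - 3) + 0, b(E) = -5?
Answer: 18616463918/531441 ≈ 35030.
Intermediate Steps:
P = 1 (P = 1 + 0 = 1)
O(J, q) = (q - 5*J)³ (O(J, q) = (-5*J + 1*q)³ = (-5*J + q)³ = (q - 5*J)³)
(15987 - 1*18573) + O(154/(-81), 24) = (15987 - 1*18573) + (24 - 770/(-81))³ = (15987 - 18573) + (24 - 770*(-1)/81)³ = -2586 + (24 - 5*(-154/81))³ = -2586 + (24 + 770/81)³ = -2586 + (2714/81)³ = -2586 + 19990770344/531441 = 18616463918/531441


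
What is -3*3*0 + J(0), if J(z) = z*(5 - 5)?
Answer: 0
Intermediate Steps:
J(z) = 0 (J(z) = z*0 = 0)
-3*3*0 + J(0) = -3*3*0 + 0 = -9*0 + 0 = 0 + 0 = 0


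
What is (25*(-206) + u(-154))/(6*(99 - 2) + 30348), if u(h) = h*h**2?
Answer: -609569/5155 ≈ -118.25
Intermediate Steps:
u(h) = h**3
(25*(-206) + u(-154))/(6*(99 - 2) + 30348) = (25*(-206) + (-154)**3)/(6*(99 - 2) + 30348) = (-5150 - 3652264)/(6*97 + 30348) = -3657414/(582 + 30348) = -3657414/30930 = -3657414*1/30930 = -609569/5155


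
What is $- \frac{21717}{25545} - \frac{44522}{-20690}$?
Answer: $\frac{22932992}{17617535} \approx 1.3017$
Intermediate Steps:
$- \frac{21717}{25545} - \frac{44522}{-20690} = \left(-21717\right) \frac{1}{25545} - - \frac{22261}{10345} = - \frac{7239}{8515} + \frac{22261}{10345} = \frac{22932992}{17617535}$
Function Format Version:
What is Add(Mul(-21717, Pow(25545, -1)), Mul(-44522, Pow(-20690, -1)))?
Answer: Rational(22932992, 17617535) ≈ 1.3017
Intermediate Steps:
Add(Mul(-21717, Pow(25545, -1)), Mul(-44522, Pow(-20690, -1))) = Add(Mul(-21717, Rational(1, 25545)), Mul(-44522, Rational(-1, 20690))) = Add(Rational(-7239, 8515), Rational(22261, 10345)) = Rational(22932992, 17617535)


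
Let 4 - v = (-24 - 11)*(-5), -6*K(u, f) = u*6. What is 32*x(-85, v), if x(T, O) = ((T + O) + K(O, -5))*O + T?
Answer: 462400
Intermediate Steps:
K(u, f) = -u (K(u, f) = -u*6/6 = -u)
v = -171 (v = 4 - (-24 - 11)*(-5) = 4 - (-35)*(-5) = 4 - 1*175 = 4 - 175 = -171)
x(T, O) = T + O*T (x(T, O) = ((T + O) - O)*O + T = ((O + T) - O)*O + T = T*O + T = O*T + T = T + O*T)
32*x(-85, v) = 32*(-85*(1 - 171)) = 32*(-85*(-170)) = 32*14450 = 462400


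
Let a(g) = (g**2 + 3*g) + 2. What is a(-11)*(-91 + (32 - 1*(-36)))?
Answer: -2070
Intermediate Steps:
a(g) = 2 + g**2 + 3*g
a(-11)*(-91 + (32 - 1*(-36))) = (2 + (-11)**2 + 3*(-11))*(-91 + (32 - 1*(-36))) = (2 + 121 - 33)*(-91 + (32 + 36)) = 90*(-91 + 68) = 90*(-23) = -2070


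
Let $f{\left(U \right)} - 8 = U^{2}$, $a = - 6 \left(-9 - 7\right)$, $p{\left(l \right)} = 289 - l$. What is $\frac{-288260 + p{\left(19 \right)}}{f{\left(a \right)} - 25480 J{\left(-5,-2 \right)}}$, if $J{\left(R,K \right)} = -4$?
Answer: $- \frac{143995}{55572} \approx -2.5911$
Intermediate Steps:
$a = 96$ ($a = \left(-6\right) \left(-16\right) = 96$)
$f{\left(U \right)} = 8 + U^{2}$
$\frac{-288260 + p{\left(19 \right)}}{f{\left(a \right)} - 25480 J{\left(-5,-2 \right)}} = \frac{-288260 + \left(289 - 19\right)}{\left(8 + 96^{2}\right) - -101920} = \frac{-288260 + \left(289 - 19\right)}{\left(8 + 9216\right) + 101920} = \frac{-288260 + 270}{9224 + 101920} = - \frac{287990}{111144} = \left(-287990\right) \frac{1}{111144} = - \frac{143995}{55572}$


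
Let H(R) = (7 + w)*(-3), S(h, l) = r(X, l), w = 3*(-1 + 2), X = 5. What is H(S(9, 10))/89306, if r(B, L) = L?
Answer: -15/44653 ≈ -0.00033592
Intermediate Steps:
w = 3 (w = 3*1 = 3)
S(h, l) = l
H(R) = -30 (H(R) = (7 + 3)*(-3) = 10*(-3) = -30)
H(S(9, 10))/89306 = -30/89306 = -30*1/89306 = -15/44653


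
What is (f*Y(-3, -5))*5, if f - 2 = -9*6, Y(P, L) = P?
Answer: 780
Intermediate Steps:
f = -52 (f = 2 - 9*6 = 2 - 54 = -52)
(f*Y(-3, -5))*5 = -52*(-3)*5 = 156*5 = 780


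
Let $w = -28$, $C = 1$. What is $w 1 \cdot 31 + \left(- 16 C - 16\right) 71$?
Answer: $-3140$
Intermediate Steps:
$w 1 \cdot 31 + \left(- 16 C - 16\right) 71 = \left(-28\right) 1 \cdot 31 + \left(\left(-16\right) 1 - 16\right) 71 = \left(-28\right) 31 + \left(-16 - 16\right) 71 = -868 + \left(-16 - 16\right) 71 = -868 - 2272 = -3140$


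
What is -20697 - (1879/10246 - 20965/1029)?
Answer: -31142624357/1506162 ≈ -20677.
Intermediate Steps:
-20697 - (1879/10246 - 20965/1029) = -20697 - (1879*(1/10246) - 20965*1/1029) = -20697 - (1879/10246 - 2995/147) = -20697 - 1*(-30410557/1506162) = -20697 + 30410557/1506162 = -31142624357/1506162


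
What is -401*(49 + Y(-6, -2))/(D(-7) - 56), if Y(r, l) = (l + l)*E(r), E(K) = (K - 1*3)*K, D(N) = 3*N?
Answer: -66967/77 ≈ -869.70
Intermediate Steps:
E(K) = K*(-3 + K) (E(K) = (K - 3)*K = (-3 + K)*K = K*(-3 + K))
Y(r, l) = 2*l*r*(-3 + r) (Y(r, l) = (l + l)*(r*(-3 + r)) = (2*l)*(r*(-3 + r)) = 2*l*r*(-3 + r))
-401*(49 + Y(-6, -2))/(D(-7) - 56) = -401*(49 + 2*(-2)*(-6)*(-3 - 6))/(3*(-7) - 56) = -401*(49 + 2*(-2)*(-6)*(-9))/(-21 - 56) = -401*(49 - 216)/(-77) = -(-66967)*(-1)/77 = -401*167/77 = -66967/77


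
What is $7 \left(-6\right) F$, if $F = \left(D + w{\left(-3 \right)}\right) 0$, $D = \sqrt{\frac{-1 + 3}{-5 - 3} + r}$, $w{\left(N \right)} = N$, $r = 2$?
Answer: $0$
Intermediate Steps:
$D = \frac{\sqrt{7}}{2}$ ($D = \sqrt{\frac{-1 + 3}{-5 - 3} + 2} = \sqrt{\frac{2}{-8} + 2} = \sqrt{2 \left(- \frac{1}{8}\right) + 2} = \sqrt{- \frac{1}{4} + 2} = \sqrt{\frac{7}{4}} = \frac{\sqrt{7}}{2} \approx 1.3229$)
$F = 0$ ($F = \left(\frac{\sqrt{7}}{2} - 3\right) 0 = \left(-3 + \frac{\sqrt{7}}{2}\right) 0 = 0$)
$7 \left(-6\right) F = 7 \left(-6\right) 0 = \left(-42\right) 0 = 0$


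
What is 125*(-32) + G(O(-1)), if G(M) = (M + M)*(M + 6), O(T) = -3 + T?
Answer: -4016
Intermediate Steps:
G(M) = 2*M*(6 + M) (G(M) = (2*M)*(6 + M) = 2*M*(6 + M))
125*(-32) + G(O(-1)) = 125*(-32) + 2*(-3 - 1)*(6 + (-3 - 1)) = -4000 + 2*(-4)*(6 - 4) = -4000 + 2*(-4)*2 = -4000 - 16 = -4016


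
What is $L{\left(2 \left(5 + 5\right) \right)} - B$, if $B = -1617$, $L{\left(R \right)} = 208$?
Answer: $1825$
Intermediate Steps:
$L{\left(2 \left(5 + 5\right) \right)} - B = 208 - -1617 = 208 + 1617 = 1825$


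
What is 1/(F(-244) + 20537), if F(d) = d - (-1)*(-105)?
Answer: 1/20188 ≈ 4.9534e-5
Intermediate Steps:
F(d) = -105 + d (F(d) = d - 1*105 = d - 105 = -105 + d)
1/(F(-244) + 20537) = 1/((-105 - 244) + 20537) = 1/(-349 + 20537) = 1/20188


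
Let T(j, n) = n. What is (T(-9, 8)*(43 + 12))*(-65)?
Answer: -28600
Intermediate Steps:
(T(-9, 8)*(43 + 12))*(-65) = (8*(43 + 12))*(-65) = (8*55)*(-65) = 440*(-65) = -28600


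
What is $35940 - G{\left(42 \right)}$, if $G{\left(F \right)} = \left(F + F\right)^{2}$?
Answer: $28884$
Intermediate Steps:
$G{\left(F \right)} = 4 F^{2}$ ($G{\left(F \right)} = \left(2 F\right)^{2} = 4 F^{2}$)
$35940 - G{\left(42 \right)} = 35940 - 4 \cdot 42^{2} = 35940 - 4 \cdot 1764 = 35940 - 7056 = 28884$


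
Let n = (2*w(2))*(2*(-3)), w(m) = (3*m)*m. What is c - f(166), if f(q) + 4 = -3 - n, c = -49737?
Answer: -49874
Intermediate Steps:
w(m) = 3*m²
n = -144 (n = (2*(3*2²))*(2*(-3)) = (2*(3*4))*(-6) = (2*12)*(-6) = 24*(-6) = -144)
f(q) = 137 (f(q) = -4 + (-3 - 1*(-144)) = -4 + (-3 + 144) = -4 + 141 = 137)
c - f(166) = -49737 - 1*137 = -49737 - 137 = -49874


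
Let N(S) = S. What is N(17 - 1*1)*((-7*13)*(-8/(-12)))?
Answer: -2912/3 ≈ -970.67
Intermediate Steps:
N(17 - 1*1)*((-7*13)*(-8/(-12))) = (17 - 1*1)*((-7*13)*(-8/(-12))) = (17 - 1)*(-(-728)*(-1)/12) = 16*(-91*2/3) = 16*(-182/3) = -2912/3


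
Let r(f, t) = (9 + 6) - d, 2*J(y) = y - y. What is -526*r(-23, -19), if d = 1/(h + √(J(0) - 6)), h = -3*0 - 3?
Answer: -39976/5 - 526*I*√6/15 ≈ -7995.2 - 85.895*I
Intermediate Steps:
J(y) = 0 (J(y) = (y - y)/2 = (½)*0 = 0)
h = -3 (h = 0 - 3 = -3)
d = 1/(-3 + I*√6) (d = 1/(-3 + √(0 - 6)) = 1/(-3 + √(-6)) = 1/(-3 + I*√6) ≈ -0.2 - 0.1633*I)
r(f, t) = 76/5 + I*√6/15 (r(f, t) = (9 + 6) - (-⅕ - I*√6/15) = 15 + (⅕ + I*√6/15) = 76/5 + I*√6/15)
-526*r(-23, -19) = -526*(76/5 + I*√6/15) = -39976/5 - 526*I*√6/15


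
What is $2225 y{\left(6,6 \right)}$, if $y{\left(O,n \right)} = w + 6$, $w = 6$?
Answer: $26700$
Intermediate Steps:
$y{\left(O,n \right)} = 12$ ($y{\left(O,n \right)} = 6 + 6 = 12$)
$2225 y{\left(6,6 \right)} = 2225 \cdot 12 = 26700$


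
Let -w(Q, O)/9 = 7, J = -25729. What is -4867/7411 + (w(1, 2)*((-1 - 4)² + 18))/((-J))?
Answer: -145299442/190677619 ≈ -0.76202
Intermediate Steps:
w(Q, O) = -63 (w(Q, O) = -9*7 = -63)
-4867/7411 + (w(1, 2)*((-1 - 4)² + 18))/((-J)) = -4867/7411 + (-63*((-1 - 4)² + 18))/((-1*(-25729))) = -4867*1/7411 - 63*((-5)² + 18)/25729 = -4867/7411 - 63*(25 + 18)*(1/25729) = -4867/7411 - 63*43*(1/25729) = -4867/7411 - 2709*1/25729 = -4867/7411 - 2709/25729 = -145299442/190677619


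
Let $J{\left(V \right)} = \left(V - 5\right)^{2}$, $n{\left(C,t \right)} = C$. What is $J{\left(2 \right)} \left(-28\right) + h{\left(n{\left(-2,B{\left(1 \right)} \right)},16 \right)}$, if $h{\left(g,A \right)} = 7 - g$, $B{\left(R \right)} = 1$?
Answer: $-243$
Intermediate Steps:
$J{\left(V \right)} = \left(-5 + V\right)^{2}$
$J{\left(2 \right)} \left(-28\right) + h{\left(n{\left(-2,B{\left(1 \right)} \right)},16 \right)} = \left(-5 + 2\right)^{2} \left(-28\right) + \left(7 - -2\right) = \left(-3\right)^{2} \left(-28\right) + \left(7 + 2\right) = 9 \left(-28\right) + 9 = -252 + 9 = -243$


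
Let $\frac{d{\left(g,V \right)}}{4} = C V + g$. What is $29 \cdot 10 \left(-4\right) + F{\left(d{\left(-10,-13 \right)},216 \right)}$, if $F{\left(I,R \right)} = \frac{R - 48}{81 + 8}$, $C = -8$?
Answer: $- \frac{103072}{89} \approx -1158.1$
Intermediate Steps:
$d{\left(g,V \right)} = - 32 V + 4 g$ ($d{\left(g,V \right)} = 4 \left(- 8 V + g\right) = 4 \left(g - 8 V\right) = - 32 V + 4 g$)
$F{\left(I,R \right)} = - \frac{48}{89} + \frac{R}{89}$ ($F{\left(I,R \right)} = \frac{-48 + R}{89} = \left(-48 + R\right) \frac{1}{89} = - \frac{48}{89} + \frac{R}{89}$)
$29 \cdot 10 \left(-4\right) + F{\left(d{\left(-10,-13 \right)},216 \right)} = 29 \cdot 10 \left(-4\right) + \left(- \frac{48}{89} + \frac{1}{89} \cdot 216\right) = 290 \left(-4\right) + \left(- \frac{48}{89} + \frac{216}{89}\right) = -1160 + \frac{168}{89} = - \frac{103072}{89}$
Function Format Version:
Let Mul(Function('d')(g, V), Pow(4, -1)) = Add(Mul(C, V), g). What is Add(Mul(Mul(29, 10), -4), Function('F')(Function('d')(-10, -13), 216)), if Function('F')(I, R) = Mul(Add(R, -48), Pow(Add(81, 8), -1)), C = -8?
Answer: Rational(-103072, 89) ≈ -1158.1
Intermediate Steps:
Function('d')(g, V) = Add(Mul(-32, V), Mul(4, g)) (Function('d')(g, V) = Mul(4, Add(Mul(-8, V), g)) = Mul(4, Add(g, Mul(-8, V))) = Add(Mul(-32, V), Mul(4, g)))
Function('F')(I, R) = Add(Rational(-48, 89), Mul(Rational(1, 89), R)) (Function('F')(I, R) = Mul(Add(-48, R), Pow(89, -1)) = Mul(Add(-48, R), Rational(1, 89)) = Add(Rational(-48, 89), Mul(Rational(1, 89), R)))
Add(Mul(Mul(29, 10), -4), Function('F')(Function('d')(-10, -13), 216)) = Add(Mul(Mul(29, 10), -4), Add(Rational(-48, 89), Mul(Rational(1, 89), 216))) = Add(Mul(290, -4), Add(Rational(-48, 89), Rational(216, 89))) = Add(-1160, Rational(168, 89)) = Rational(-103072, 89)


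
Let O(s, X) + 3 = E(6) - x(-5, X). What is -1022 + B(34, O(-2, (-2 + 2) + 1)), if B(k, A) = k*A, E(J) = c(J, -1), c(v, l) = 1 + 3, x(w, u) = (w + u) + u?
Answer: -886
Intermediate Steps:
x(w, u) = w + 2*u (x(w, u) = (u + w) + u = w + 2*u)
c(v, l) = 4
E(J) = 4
O(s, X) = 6 - 2*X (O(s, X) = -3 + (4 - (-5 + 2*X)) = -3 + (4 + (5 - 2*X)) = -3 + (9 - 2*X) = 6 - 2*X)
B(k, A) = A*k
-1022 + B(34, O(-2, (-2 + 2) + 1)) = -1022 + (6 - 2*((-2 + 2) + 1))*34 = -1022 + (6 - 2*(0 + 1))*34 = -1022 + (6 - 2*1)*34 = -1022 + (6 - 2)*34 = -1022 + 4*34 = -1022 + 136 = -886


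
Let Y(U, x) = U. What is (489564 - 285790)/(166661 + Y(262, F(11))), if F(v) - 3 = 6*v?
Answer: 203774/166923 ≈ 1.2208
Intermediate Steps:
F(v) = 3 + 6*v
(489564 - 285790)/(166661 + Y(262, F(11))) = (489564 - 285790)/(166661 + 262) = 203774/166923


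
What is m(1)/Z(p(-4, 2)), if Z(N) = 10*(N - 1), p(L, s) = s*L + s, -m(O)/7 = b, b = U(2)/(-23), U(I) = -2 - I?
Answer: 2/115 ≈ 0.017391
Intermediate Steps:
b = 4/23 (b = (-2 - 1*2)/(-23) = (-2 - 2)*(-1/23) = -4*(-1/23) = 4/23 ≈ 0.17391)
m(O) = -28/23 (m(O) = -7*4/23 = -28/23)
p(L, s) = s + L*s (p(L, s) = L*s + s = s + L*s)
Z(N) = -10 + 10*N (Z(N) = 10*(-1 + N) = -10 + 10*N)
m(1)/Z(p(-4, 2)) = -28/(23*(-10 + 10*(2*(1 - 4)))) = -28/(23*(-10 + 10*(2*(-3)))) = -28/(23*(-10 + 10*(-6))) = -28/(23*(-10 - 60)) = -28/23/(-70) = -28/23*(-1/70) = 2/115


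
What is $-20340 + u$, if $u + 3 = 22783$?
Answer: $2440$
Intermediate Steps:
$u = 22780$ ($u = -3 + 22783 = 22780$)
$-20340 + u = -20340 + 22780 = 2440$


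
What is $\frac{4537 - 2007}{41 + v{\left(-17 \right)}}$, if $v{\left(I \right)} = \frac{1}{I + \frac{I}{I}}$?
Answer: $\frac{8096}{131} \approx 61.802$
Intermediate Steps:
$v{\left(I \right)} = \frac{1}{1 + I}$ ($v{\left(I \right)} = \frac{1}{I + 1} = \frac{1}{1 + I}$)
$\frac{4537 - 2007}{41 + v{\left(-17 \right)}} = \frac{4537 - 2007}{41 + \frac{1}{1 - 17}} = \frac{2530}{41 + \frac{1}{-16}} = \frac{2530}{41 - \frac{1}{16}} = \frac{2530}{\frac{655}{16}} = 2530 \cdot \frac{16}{655} = \frac{8096}{131}$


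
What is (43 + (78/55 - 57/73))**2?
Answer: 30696441616/16120225 ≈ 1904.2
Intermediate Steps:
(43 + (78/55 - 57/73))**2 = (43 + 2559/4015)**2 = (175204/4015)**2 = 30696441616/16120225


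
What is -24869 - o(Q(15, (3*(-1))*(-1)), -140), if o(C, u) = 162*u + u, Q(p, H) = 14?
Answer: -2049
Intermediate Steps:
o(C, u) = 163*u
-24869 - o(Q(15, (3*(-1))*(-1)), -140) = -24869 - 163*(-140) = -24869 - 1*(-22820) = -24869 + 22820 = -2049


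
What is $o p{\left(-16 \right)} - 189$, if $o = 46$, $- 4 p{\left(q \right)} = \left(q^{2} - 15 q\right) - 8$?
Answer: $-5801$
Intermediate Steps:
$p{\left(q \right)} = 2 - \frac{q^{2}}{4} + \frac{15 q}{4}$ ($p{\left(q \right)} = - \frac{\left(q^{2} - 15 q\right) - 8}{4} = - \frac{-8 + q^{2} - 15 q}{4} = 2 - \frac{q^{2}}{4} + \frac{15 q}{4}$)
$o p{\left(-16 \right)} - 189 = 46 \left(2 - \frac{\left(-16\right)^{2}}{4} + \frac{15}{4} \left(-16\right)\right) - 189 = 46 \left(2 - 64 - 60\right) - 189 = 46 \left(-122\right) - 189 = -5612 - 189 = -5801$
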